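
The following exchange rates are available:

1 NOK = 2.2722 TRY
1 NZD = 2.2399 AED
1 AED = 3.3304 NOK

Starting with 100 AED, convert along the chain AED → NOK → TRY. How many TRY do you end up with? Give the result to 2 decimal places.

756.73

100 AED × 3.3304 = 333.04 NOK
333.04 NOK × 2.2722 = 756.733488 TRY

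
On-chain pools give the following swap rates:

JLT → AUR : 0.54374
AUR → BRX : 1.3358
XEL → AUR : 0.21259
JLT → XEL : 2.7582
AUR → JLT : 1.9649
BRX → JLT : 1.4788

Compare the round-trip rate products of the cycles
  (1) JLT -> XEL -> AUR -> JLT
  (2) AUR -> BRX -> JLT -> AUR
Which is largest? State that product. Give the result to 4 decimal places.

1.1522

(1) 2.7582 × 0.21259 × 1.9649 = 1.15215
(2) 1.3358 × 1.4788 × 0.54374 = 1.07409
Highest is cycle (1) at 1.1522 (>1, arbitrage).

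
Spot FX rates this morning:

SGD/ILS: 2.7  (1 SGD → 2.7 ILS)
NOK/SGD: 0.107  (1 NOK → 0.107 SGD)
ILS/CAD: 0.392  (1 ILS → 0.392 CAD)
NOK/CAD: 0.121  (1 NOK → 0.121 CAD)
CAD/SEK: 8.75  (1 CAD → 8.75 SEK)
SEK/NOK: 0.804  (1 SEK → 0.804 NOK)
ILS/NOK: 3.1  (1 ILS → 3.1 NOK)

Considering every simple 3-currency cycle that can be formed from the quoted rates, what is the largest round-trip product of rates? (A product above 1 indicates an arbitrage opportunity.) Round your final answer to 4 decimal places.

ILS→NOK→SGD→ILS: 3.1 × 0.107 × 2.7 = 0.89559
SEK→NOK→CAD→SEK: 0.804 × 0.121 × 8.75 = 0.85124
Maximum is ILS→NOK→SGD→ILS at 0.8956; no arbitrage — every cycle loses value.

0.8956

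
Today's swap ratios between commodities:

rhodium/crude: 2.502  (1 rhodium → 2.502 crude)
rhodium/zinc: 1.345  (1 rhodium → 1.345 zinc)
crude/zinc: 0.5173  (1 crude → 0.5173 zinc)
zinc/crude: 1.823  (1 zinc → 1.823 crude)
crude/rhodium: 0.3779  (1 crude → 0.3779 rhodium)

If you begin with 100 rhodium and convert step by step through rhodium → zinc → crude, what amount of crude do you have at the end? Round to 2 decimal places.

100 rhodium × 1.345 = 134.5 zinc
134.5 zinc × 1.823 = 245.1935 crude

245.19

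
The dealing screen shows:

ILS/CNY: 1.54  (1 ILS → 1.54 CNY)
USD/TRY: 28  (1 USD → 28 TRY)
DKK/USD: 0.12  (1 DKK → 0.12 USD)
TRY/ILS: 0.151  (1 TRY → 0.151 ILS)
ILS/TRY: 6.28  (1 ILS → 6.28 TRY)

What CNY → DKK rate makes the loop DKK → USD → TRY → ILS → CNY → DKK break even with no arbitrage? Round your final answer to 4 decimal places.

Known legs of the cycle: 0.12 × 28 × 0.151 × 1.54 = 0.7813344
For no arbitrage the full-cycle product must be 1, so the missing rate is 1 / 0.7813344 ≈ 1.279862.

1.2799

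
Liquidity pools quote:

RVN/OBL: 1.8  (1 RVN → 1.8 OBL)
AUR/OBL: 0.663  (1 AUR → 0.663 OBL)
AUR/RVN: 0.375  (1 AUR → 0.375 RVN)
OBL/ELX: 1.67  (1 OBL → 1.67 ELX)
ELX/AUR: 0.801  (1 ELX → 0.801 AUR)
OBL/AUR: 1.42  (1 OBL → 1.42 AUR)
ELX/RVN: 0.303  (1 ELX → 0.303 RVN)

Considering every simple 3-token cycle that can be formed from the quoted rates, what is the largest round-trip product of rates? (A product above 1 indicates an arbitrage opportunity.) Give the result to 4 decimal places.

AUR→RVN→OBL→AUR: 0.375 × 1.8 × 1.42 = 0.95850
RVN→OBL→ELX→RVN: 1.8 × 1.67 × 0.303 = 0.91082
AUR→OBL→ELX→AUR: 0.663 × 1.67 × 0.801 = 0.88688
Maximum is AUR→RVN→OBL→AUR at 0.9585; no arbitrage — every cycle loses value.

0.9585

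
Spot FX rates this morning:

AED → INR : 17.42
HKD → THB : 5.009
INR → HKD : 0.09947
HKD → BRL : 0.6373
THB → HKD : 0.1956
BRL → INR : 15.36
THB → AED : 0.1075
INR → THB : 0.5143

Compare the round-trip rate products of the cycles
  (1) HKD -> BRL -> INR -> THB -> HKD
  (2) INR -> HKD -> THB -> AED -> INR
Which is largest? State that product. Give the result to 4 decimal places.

0.9847

(1) 0.6373 × 15.36 × 0.5143 × 0.1956 = 0.98474
(2) 0.09947 × 5.009 × 0.1075 × 17.42 = 0.93304
Highest is cycle (1) at 0.9847 (≤1, no arbitrage).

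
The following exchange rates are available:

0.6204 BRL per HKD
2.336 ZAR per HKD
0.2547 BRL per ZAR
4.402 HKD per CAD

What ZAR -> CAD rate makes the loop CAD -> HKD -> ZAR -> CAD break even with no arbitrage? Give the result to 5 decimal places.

Known legs of the cycle: 4.402 × 2.336 = 10.283072
For no arbitrage the full-cycle product must be 1, so the missing rate is 1 / 10.283072 ≈ 0.0972472.

0.09725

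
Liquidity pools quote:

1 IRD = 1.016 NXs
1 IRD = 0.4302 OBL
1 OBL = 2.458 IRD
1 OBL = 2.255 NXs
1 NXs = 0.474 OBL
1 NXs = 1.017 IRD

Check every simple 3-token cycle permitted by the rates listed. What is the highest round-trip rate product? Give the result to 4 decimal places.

OBL→IRD→NXs→OBL: 2.458 × 1.016 × 0.474 = 1.18373
OBL→NXs→IRD→OBL: 2.255 × 1.017 × 0.4302 = 0.98659
Maximum is OBL→IRD→NXs→OBL at 1.1837; arbitrage exists.

1.1837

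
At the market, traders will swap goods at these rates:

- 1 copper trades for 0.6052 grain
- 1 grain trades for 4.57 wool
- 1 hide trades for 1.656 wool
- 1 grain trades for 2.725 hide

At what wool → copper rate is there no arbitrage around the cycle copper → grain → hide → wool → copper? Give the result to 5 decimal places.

Known legs of the cycle: 0.6052 × 2.725 × 1.656 = 2.73102552
For no arbitrage the full-cycle product must be 1, so the missing rate is 1 / 2.73102552 ≈ 0.3661628.

0.36616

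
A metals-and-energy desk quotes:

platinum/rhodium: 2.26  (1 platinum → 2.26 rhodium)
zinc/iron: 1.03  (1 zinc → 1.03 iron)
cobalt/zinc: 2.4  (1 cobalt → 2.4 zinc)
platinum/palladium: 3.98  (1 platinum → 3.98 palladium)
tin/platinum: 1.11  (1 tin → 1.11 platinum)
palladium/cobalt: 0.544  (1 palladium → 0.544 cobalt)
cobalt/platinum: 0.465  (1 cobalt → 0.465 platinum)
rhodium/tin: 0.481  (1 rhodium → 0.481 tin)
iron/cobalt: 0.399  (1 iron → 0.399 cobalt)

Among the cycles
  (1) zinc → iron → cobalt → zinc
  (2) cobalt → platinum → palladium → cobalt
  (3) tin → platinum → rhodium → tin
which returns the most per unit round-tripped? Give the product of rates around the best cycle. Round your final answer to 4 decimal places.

1.2066

(1) 1.03 × 0.399 × 2.4 = 0.98633
(2) 0.465 × 3.98 × 0.544 = 1.00678
(3) 1.11 × 2.26 × 0.481 = 1.20664
Highest is cycle (3) at 1.2066 (>1, arbitrage).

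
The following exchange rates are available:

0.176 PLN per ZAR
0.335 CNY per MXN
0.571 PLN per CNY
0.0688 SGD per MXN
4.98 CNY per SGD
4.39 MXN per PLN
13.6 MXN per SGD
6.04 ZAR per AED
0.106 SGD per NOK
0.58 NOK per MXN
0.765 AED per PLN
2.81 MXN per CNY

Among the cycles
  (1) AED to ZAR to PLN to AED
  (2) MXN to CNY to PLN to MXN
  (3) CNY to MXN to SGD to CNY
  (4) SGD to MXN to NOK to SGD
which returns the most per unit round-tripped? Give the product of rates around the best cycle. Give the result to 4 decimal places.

0.9628

(1) 6.04 × 0.176 × 0.765 = 0.81323
(2) 0.335 × 0.571 × 4.39 = 0.83974
(3) 2.81 × 0.0688 × 4.98 = 0.96277
(4) 13.6 × 0.58 × 0.106 = 0.83613
Highest is cycle (3) at 0.9628 (≤1, no arbitrage).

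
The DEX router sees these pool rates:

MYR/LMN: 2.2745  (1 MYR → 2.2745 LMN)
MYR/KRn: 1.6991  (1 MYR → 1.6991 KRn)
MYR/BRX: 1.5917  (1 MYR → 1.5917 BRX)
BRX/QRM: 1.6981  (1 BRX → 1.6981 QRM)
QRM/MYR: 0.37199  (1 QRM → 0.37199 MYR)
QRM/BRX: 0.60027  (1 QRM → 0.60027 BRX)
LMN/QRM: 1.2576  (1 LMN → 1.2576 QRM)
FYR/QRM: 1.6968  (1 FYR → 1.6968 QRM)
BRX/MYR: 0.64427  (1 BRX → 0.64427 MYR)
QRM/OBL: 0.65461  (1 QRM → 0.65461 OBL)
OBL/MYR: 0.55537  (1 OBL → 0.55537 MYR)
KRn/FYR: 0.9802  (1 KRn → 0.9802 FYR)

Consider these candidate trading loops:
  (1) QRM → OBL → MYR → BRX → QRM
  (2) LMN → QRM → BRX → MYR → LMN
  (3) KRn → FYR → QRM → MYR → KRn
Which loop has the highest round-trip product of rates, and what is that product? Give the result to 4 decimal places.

(1) 0.65461 × 0.55537 × 1.5917 × 1.6981 = 0.98263
(2) 1.2576 × 0.60027 × 0.64427 × 2.2745 = 1.10622
(3) 0.9802 × 1.6968 × 0.37199 × 1.6991 = 1.05122
Highest is cycle (2) at 1.1062 (>1, arbitrage).

1.1062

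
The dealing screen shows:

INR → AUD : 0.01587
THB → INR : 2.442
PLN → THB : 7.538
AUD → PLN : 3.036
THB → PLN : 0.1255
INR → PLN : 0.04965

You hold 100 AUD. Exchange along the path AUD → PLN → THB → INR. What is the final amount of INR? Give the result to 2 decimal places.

5588.61

100 AUD × 3.036 = 303.6 PLN
303.6 PLN × 7.538 = 2288.5368 THB
2288.5368 THB × 2.442 = 5588.6068656 INR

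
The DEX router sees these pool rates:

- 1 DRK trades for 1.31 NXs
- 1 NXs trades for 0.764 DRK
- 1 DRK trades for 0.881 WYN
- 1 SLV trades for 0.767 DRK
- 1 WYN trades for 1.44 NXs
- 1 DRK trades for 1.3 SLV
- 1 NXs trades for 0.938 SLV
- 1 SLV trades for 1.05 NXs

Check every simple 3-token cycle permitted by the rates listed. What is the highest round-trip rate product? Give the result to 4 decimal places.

DRK→SLV→NXs→DRK: 1.3 × 1.05 × 0.764 = 1.04286
DRK→WYN→NXs→DRK: 0.881 × 1.44 × 0.764 = 0.96924
DRK→NXs→SLV→DRK: 1.31 × 0.938 × 0.767 = 0.94247
Maximum is DRK→SLV→NXs→DRK at 1.0429; arbitrage exists.

1.0429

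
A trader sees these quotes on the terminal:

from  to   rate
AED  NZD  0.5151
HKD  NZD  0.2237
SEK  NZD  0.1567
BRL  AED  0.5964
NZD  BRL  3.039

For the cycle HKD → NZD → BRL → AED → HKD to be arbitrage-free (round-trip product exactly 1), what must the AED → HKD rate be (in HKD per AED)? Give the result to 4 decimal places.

Known legs of the cycle: 0.2237 × 3.039 × 0.5964 = 0.40544721252
For no arbitrage the full-cycle product must be 1, so the missing rate is 1 / 0.40544721252 ≈ 2.466412.

2.4664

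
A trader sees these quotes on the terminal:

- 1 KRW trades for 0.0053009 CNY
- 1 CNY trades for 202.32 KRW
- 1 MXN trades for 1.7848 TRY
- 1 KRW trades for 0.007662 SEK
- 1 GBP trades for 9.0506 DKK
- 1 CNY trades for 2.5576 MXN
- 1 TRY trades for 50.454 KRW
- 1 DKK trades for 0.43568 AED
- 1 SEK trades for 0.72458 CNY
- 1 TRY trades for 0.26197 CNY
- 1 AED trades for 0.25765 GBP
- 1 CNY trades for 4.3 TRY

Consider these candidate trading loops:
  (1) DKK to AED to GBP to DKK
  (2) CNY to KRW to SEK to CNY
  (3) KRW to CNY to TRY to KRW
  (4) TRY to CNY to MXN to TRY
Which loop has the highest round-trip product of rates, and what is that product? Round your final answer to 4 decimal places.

(1) 0.43568 × 0.25765 × 9.0506 = 1.01596
(2) 202.32 × 0.007662 × 0.72458 = 1.12323
(3) 0.0053009 × 4.3 × 50.454 = 1.15004
(4) 0.26197 × 2.5576 × 1.7848 = 1.19584
Highest is cycle (4) at 1.1958 (>1, arbitrage).

1.1958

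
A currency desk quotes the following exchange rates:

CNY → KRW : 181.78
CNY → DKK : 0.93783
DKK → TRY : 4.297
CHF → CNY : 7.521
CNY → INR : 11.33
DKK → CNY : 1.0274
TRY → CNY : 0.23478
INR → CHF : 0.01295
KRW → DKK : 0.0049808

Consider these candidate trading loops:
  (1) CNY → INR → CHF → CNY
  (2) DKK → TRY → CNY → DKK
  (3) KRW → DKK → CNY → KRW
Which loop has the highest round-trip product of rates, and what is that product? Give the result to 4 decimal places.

1.1035

(1) 11.33 × 0.01295 × 7.521 = 1.10351
(2) 4.297 × 0.23478 × 0.93783 = 0.94613
(3) 0.0049808 × 1.0274 × 181.78 = 0.93022
Highest is cycle (1) at 1.1035 (>1, arbitrage).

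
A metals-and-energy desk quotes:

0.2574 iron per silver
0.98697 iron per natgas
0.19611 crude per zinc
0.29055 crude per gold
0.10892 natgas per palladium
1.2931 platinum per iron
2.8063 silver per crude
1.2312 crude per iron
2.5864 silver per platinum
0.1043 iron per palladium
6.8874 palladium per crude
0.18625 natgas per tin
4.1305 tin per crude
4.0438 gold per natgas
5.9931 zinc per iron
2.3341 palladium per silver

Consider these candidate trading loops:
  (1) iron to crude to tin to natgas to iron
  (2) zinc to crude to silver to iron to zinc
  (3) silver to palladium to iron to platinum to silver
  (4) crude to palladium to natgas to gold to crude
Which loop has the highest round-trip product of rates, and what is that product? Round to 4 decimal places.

(1) 1.2312 × 4.1305 × 0.18625 × 0.98697 = 0.93483
(2) 0.19611 × 2.8063 × 0.2574 × 5.9931 = 0.84897
(3) 2.3341 × 0.1043 × 1.2931 × 2.5864 = 0.81420
(4) 6.8874 × 0.10892 × 4.0438 × 0.29055 = 0.88140
Highest is cycle (1) at 0.9348 (≤1, no arbitrage).

0.9348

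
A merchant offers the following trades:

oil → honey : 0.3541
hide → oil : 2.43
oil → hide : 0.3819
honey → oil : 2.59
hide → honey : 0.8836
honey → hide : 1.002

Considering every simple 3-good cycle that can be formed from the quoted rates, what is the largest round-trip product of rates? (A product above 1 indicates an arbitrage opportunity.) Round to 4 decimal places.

0.8740

hide→honey→oil→hide: 0.8836 × 2.59 × 0.3819 = 0.87399
hide→oil→honey→hide: 2.43 × 0.3541 × 1.002 = 0.86218
Maximum is hide→honey→oil→hide at 0.8740; no arbitrage — every cycle loses value.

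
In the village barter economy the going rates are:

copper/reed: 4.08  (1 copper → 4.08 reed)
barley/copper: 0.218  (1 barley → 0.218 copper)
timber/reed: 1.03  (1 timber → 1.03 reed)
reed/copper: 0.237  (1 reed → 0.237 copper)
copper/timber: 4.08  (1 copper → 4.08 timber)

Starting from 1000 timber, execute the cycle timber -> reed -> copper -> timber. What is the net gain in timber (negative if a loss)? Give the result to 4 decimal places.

-4.0312

1000 timber × 1.03 = 1030 reed
1030 reed × 0.237 = 244.11 copper
244.11 copper × 4.08 = 995.9688 timber
Net change: 995.9688 − 1000 = -4.0312 timber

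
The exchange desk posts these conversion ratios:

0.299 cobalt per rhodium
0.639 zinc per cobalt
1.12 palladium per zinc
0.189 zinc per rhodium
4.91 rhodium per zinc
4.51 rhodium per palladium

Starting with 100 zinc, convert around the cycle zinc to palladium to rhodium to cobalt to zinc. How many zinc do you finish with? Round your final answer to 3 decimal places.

96.509

100 zinc × 1.12 = 112 palladium
112 palladium × 4.51 = 505.12 rhodium
505.12 rhodium × 0.299 = 151.03088 cobalt
151.03088 cobalt × 0.639 = 96.50873232 zinc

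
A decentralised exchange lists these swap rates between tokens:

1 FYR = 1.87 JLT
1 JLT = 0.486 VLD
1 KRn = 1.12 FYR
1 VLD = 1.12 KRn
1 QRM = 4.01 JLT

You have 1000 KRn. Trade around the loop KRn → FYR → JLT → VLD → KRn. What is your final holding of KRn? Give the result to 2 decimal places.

1000 KRn × 1.12 = 1120 FYR
1120 FYR × 1.87 = 2094.4 JLT
2094.4 JLT × 0.486 = 1017.8784 VLD
1017.8784 VLD × 1.12 = 1140.023808 KRn

1140.02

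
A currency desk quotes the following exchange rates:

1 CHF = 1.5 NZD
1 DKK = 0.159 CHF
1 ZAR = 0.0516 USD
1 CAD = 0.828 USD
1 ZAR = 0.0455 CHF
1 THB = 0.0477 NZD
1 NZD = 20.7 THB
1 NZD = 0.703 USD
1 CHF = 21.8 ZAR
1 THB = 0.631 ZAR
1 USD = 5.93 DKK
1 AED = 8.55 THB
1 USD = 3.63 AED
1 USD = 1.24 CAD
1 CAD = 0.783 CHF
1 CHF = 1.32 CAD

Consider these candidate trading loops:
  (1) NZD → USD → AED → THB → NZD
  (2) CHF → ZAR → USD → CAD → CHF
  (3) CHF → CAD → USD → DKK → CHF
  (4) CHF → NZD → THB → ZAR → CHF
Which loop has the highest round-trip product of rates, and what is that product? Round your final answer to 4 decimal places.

(1) 0.703 × 3.63 × 8.55 × 0.0477 = 1.04075
(2) 21.8 × 0.0516 × 1.24 × 0.783 = 1.09217
(3) 1.32 × 0.828 × 5.93 × 0.159 = 1.03052
(4) 1.5 × 20.7 × 0.631 × 0.0455 = 0.89146
Highest is cycle (2) at 1.0922 (>1, arbitrage).

1.0922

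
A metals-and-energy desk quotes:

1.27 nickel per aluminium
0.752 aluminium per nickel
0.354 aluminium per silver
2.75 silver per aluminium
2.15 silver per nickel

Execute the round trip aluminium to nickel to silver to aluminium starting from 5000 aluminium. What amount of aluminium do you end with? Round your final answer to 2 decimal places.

5000 aluminium × 1.27 = 6350 nickel
6350 nickel × 2.15 = 13652.5 silver
13652.5 silver × 0.354 = 4832.985 aluminium

4832.99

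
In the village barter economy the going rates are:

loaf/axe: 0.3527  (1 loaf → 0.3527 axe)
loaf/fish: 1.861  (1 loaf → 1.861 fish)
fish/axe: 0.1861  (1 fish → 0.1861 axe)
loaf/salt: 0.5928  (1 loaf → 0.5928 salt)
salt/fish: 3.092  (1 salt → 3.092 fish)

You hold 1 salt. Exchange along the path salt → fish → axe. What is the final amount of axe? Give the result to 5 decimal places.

0.57542

1 salt × 3.092 = 3.092 fish
3.092 fish × 0.1861 = 0.5754212 axe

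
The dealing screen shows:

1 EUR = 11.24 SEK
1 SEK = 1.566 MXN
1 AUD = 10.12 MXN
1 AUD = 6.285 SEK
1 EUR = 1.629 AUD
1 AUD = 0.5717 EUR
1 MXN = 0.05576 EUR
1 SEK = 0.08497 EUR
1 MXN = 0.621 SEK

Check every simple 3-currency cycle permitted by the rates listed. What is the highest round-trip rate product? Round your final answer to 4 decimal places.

EUR→SEK→MXN→EUR: 11.24 × 1.566 × 0.05576 = 0.98148
AUD→MXN→EUR→AUD: 10.12 × 0.05576 × 1.629 = 0.91923
AUD→SEK→EUR→AUD: 6.285 × 0.08497 × 1.629 = 0.86995
Maximum is EUR→SEK→MXN→EUR at 0.9815; no arbitrage — every cycle loses value.

0.9815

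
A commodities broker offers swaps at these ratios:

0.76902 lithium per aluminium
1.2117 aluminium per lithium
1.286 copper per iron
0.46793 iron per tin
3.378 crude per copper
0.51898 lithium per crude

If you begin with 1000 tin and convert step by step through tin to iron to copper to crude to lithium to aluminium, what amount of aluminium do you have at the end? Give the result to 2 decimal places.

1278.28

1000 tin × 0.46793 = 467.93 iron
467.93 iron × 1.286 = 601.75798 copper
601.75798 copper × 3.378 = 2032.73845644 crude
2032.73845644 crude × 0.51898 = 1054.9506041232312 lithium
1054.9506041232312 lithium × 1.2117 = 1278.28364701611924504 aluminium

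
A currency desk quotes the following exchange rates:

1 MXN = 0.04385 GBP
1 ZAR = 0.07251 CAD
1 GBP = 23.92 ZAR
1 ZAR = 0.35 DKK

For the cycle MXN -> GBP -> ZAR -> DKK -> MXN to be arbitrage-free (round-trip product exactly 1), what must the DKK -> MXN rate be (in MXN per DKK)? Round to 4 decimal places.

2.7240

Known legs of the cycle: 0.04385 × 23.92 × 0.35 = 0.3671122
For no arbitrage the full-cycle product must be 1, so the missing rate is 1 / 0.3671122 ≈ 2.723963.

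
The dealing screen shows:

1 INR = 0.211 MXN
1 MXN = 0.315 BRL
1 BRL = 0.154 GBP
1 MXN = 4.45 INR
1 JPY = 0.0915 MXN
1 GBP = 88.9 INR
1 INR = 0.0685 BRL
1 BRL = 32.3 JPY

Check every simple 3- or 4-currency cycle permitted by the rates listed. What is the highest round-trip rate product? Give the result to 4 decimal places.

BRL→GBP→INR→BRL: 0.154 × 88.9 × 0.0685 = 0.93781
BRL→JPY→MXN→BRL: 32.3 × 0.0915 × 0.315 = 0.93097
BRL→GBP→INR→MXN→BRL: 0.154 × 88.9 × 0.211 × 0.315 = 0.90995
BRL→JPY→MXN→INR→BRL: 32.3 × 0.0915 × 4.45 × 0.0685 = 0.90090
Maximum is BRL→GBP→INR→BRL at 0.9378; no arbitrage — every cycle loses value.

0.9378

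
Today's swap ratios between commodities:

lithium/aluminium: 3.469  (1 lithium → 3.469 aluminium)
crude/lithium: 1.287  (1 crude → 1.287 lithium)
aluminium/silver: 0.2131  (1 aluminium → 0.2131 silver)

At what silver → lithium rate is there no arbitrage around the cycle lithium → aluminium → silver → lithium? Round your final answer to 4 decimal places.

Known legs of the cycle: 3.469 × 0.2131 = 0.7392439
For no arbitrage the full-cycle product must be 1, so the missing rate is 1 / 0.7392439 ≈ 1.352734.

1.3527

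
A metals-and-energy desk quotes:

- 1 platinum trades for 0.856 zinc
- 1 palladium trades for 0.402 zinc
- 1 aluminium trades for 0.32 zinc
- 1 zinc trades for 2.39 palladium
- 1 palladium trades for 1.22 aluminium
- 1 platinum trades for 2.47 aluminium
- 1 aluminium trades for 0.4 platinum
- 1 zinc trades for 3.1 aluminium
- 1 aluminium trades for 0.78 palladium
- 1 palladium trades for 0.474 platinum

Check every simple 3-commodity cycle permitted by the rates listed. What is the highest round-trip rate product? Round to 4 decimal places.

1.0614

zinc→aluminium→platinum→zinc: 3.1 × 0.4 × 0.856 = 1.06144
palladium→zinc→aluminium→palladium: 0.402 × 3.1 × 0.78 = 0.97204
palladium→platinum→zinc→palladium: 0.474 × 0.856 × 2.39 = 0.96973
palladium→aluminium→zinc→palladium: 1.22 × 0.32 × 2.39 = 0.93306
palladium→platinum→aluminium→palladium: 0.474 × 2.47 × 0.78 = 0.91321
Maximum is zinc→aluminium→platinum→zinc at 1.0614; arbitrage exists.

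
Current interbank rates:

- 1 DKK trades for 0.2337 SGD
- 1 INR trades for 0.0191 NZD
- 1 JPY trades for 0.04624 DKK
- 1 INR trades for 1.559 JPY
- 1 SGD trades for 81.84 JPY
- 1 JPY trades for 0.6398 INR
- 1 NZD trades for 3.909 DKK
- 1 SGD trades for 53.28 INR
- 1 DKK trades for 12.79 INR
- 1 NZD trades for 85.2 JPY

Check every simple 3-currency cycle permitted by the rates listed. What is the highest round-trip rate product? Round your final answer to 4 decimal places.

1.0412

INR→NZD→JPY→INR: 0.0191 × 85.2 × 0.6398 = 1.04116
INR→NZD→DKK→INR: 0.0191 × 3.909 × 12.79 = 0.95493
INR→JPY→DKK→INR: 1.559 × 0.04624 × 12.79 = 0.92201
SGD→JPY→DKK→SGD: 81.84 × 0.04624 × 0.2337 = 0.88439
Maximum is INR→NZD→JPY→INR at 1.0412; arbitrage exists.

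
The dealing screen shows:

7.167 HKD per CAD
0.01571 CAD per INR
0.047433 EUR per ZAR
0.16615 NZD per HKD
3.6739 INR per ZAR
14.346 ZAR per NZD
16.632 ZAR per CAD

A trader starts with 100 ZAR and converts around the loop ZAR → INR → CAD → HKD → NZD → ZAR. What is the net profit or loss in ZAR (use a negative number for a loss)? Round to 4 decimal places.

100 ZAR × 3.6739 = 367.39 INR
367.39 INR × 0.01571 = 5.7716969 CAD
5.7716969 CAD × 7.167 = 41.3657516823 HKD
41.3657516823 HKD × 0.16615 = 6.872919642014145 NZD
6.872919642014145 NZD × 14.346 = 98.59890518433492417 ZAR
Net change: 98.59890518433492417 − 100 = -1.40109481566507583 ZAR

-1.4011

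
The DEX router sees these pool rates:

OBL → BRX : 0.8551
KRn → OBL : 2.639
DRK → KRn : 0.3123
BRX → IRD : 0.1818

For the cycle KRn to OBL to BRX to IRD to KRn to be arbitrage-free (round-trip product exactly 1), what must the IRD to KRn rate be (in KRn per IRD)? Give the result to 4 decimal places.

2.4375

Known legs of the cycle: 2.639 × 0.8551 × 0.1818 = 0.41025149802
For no arbitrage the full-cycle product must be 1, so the missing rate is 1 / 0.41025149802 ≈ 2.437529.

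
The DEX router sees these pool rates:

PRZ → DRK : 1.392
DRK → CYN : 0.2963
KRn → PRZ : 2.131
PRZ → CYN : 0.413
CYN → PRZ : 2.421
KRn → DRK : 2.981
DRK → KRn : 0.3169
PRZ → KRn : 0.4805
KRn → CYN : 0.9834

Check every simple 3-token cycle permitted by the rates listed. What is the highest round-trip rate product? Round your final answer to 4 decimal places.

1.1440

KRn→CYN→PRZ→KRn: 0.9834 × 2.421 × 0.4805 = 1.14398
PRZ→DRK→CYN→PRZ: 1.392 × 0.2963 × 2.421 = 0.99854
KRn→PRZ→DRK→KRn: 2.131 × 1.392 × 0.3169 = 0.94004
Maximum is KRn→CYN→PRZ→KRn at 1.1440; arbitrage exists.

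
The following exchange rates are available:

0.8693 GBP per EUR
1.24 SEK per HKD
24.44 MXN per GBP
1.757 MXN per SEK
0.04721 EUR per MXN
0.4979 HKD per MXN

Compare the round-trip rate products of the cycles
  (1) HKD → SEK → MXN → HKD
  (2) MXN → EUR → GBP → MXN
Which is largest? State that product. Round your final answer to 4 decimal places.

1.0848

(1) 1.24 × 1.757 × 0.4979 = 1.08476
(2) 0.04721 × 0.8693 × 24.44 = 1.00301
Highest is cycle (1) at 1.0848 (>1, arbitrage).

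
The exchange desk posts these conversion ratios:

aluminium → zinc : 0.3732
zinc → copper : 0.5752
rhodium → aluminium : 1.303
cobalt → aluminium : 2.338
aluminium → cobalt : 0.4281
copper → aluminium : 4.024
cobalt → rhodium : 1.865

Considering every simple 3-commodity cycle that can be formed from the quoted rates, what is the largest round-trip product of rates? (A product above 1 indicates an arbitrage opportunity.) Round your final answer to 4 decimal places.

rhodium→aluminium→cobalt→rhodium: 1.303 × 0.4281 × 1.865 = 1.04032
zinc→copper→aluminium→zinc: 0.5752 × 4.024 × 0.3732 = 0.86381
Maximum is rhodium→aluminium→cobalt→rhodium at 1.0403; arbitrage exists.

1.0403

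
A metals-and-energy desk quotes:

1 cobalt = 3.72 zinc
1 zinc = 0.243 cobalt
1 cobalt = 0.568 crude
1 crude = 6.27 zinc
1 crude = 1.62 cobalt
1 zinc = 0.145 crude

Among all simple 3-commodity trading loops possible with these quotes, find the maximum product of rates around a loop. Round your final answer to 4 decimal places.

crude→cobalt→zinc→crude: 1.62 × 3.72 × 0.145 = 0.87383
crude→zinc→cobalt→crude: 6.27 × 0.243 × 0.568 = 0.86541
Maximum is crude→cobalt→zinc→crude at 0.8738; no arbitrage — every cycle loses value.

0.8738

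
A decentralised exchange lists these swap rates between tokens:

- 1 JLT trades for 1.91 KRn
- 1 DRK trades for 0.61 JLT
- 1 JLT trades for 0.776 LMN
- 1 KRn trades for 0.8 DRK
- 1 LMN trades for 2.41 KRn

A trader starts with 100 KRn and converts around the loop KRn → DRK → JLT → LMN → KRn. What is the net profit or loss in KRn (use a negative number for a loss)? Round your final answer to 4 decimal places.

100 KRn × 0.8 = 80 DRK
80 DRK × 0.61 = 48.8 JLT
48.8 JLT × 0.776 = 37.8688 LMN
37.8688 LMN × 2.41 = 91.263808 KRn
Net change: 91.263808 − 100 = -8.736192 KRn

-8.7362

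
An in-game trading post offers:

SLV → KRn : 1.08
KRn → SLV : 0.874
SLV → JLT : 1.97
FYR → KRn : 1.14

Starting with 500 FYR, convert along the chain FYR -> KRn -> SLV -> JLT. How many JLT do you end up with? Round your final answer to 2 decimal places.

500 FYR × 1.14 = 570 KRn
570 KRn × 0.874 = 498.18 SLV
498.18 SLV × 1.97 = 981.4146 JLT

981.41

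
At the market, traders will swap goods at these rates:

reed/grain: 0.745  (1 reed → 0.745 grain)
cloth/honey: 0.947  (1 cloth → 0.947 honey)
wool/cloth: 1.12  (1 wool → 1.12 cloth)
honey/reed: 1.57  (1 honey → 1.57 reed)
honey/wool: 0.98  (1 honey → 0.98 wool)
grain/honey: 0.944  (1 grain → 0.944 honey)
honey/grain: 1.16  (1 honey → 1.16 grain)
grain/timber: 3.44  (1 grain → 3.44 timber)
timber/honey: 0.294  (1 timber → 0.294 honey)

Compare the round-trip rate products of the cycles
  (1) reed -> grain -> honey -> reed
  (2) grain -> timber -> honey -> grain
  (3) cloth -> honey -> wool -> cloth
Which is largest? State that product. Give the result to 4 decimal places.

1.1732

(1) 0.745 × 0.944 × 1.57 = 1.10415
(2) 3.44 × 0.294 × 1.16 = 1.17318
(3) 0.947 × 0.98 × 1.12 = 1.03943
Highest is cycle (2) at 1.1732 (>1, arbitrage).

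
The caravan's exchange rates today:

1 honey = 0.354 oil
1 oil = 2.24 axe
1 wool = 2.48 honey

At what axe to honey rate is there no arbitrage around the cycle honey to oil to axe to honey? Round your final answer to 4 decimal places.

1.2611

Known legs of the cycle: 0.354 × 2.24 = 0.79296
For no arbitrage the full-cycle product must be 1, so the missing rate is 1 / 0.79296 ≈ 1.261098.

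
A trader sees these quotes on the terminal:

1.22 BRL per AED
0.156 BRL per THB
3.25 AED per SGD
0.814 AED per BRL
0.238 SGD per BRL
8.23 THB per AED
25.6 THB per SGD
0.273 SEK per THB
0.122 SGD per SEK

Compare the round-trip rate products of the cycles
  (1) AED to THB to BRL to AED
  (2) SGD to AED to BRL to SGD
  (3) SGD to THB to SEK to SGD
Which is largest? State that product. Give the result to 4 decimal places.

1.0451

(1) 8.23 × 0.156 × 0.814 = 1.04508
(2) 3.25 × 1.22 × 0.238 = 0.94367
(3) 25.6 × 0.273 × 0.122 = 0.85263
Highest is cycle (1) at 1.0451 (>1, arbitrage).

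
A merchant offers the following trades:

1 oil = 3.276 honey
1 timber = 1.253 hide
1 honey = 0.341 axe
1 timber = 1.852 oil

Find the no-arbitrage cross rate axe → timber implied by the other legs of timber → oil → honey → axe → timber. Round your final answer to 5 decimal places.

0.48335

Known legs of the cycle: 1.852 × 3.276 × 0.341 = 2.068898832
For no arbitrage the full-cycle product must be 1, so the missing rate is 1 / 2.068898832 ≈ 0.4833489.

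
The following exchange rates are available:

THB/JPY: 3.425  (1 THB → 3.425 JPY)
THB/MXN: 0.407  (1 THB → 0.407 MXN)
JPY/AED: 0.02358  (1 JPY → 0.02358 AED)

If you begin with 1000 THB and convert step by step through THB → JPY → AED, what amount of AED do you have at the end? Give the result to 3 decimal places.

1000 THB × 3.425 = 3425 JPY
3425 JPY × 0.02358 = 80.7615 AED

80.762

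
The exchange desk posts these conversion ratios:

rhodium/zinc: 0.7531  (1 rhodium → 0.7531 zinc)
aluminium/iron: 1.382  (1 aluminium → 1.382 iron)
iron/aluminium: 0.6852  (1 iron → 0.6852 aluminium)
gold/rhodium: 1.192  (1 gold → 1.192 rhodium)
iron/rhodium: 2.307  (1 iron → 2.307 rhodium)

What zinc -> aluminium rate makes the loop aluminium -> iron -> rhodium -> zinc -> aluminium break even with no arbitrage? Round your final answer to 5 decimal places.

Known legs of the cycle: 1.382 × 2.307 × 0.7531 = 2.4010891494
For no arbitrage the full-cycle product must be 1, so the missing rate is 1 / 2.4010891494 ≈ 0.4164777.

0.41648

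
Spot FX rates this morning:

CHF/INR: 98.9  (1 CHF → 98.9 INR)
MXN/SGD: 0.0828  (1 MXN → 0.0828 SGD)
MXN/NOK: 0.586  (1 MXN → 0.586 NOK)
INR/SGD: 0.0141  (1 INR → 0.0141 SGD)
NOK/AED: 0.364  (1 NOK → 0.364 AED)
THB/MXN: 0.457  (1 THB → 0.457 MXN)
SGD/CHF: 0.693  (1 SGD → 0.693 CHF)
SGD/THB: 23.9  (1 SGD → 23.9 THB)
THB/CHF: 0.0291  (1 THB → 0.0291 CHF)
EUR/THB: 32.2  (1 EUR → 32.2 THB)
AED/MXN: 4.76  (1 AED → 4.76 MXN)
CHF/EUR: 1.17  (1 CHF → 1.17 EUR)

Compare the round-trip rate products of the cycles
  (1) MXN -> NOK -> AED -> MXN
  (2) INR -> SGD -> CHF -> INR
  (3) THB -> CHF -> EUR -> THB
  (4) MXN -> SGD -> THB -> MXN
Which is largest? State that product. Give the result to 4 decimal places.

1.0963

(1) 0.586 × 0.364 × 4.76 = 1.01533
(2) 0.0141 × 0.693 × 98.9 = 0.96638
(3) 0.0291 × 1.17 × 32.2 = 1.09631
(4) 0.0828 × 23.9 × 0.457 = 0.90437
Highest is cycle (3) at 1.0963 (>1, arbitrage).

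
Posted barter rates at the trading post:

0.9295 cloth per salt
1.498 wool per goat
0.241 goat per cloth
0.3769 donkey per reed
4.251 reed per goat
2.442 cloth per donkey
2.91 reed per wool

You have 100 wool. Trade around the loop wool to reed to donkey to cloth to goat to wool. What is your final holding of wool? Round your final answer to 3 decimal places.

100 wool × 2.91 = 291 reed
291 reed × 0.3769 = 109.6779 donkey
109.6779 donkey × 2.442 = 267.8334318 cloth
267.8334318 cloth × 0.241 = 64.5478570638 goat
64.5478570638 goat × 1.498 = 96.6926898815724 wool

96.693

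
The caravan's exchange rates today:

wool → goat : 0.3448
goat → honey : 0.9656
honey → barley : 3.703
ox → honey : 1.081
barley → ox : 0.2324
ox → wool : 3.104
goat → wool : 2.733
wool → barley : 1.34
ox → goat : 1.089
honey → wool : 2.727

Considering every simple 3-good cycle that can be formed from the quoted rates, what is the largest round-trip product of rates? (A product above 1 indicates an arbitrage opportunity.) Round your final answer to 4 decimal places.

0.9666

ox→wool→barley→ox: 3.104 × 1.34 × 0.2324 = 0.96664
ox→honey→barley→ox: 1.081 × 3.703 × 0.2324 = 0.93028
honey→wool→goat→honey: 2.727 × 0.3448 × 0.9656 = 0.90792
Maximum is ox→wool→barley→ox at 0.9666; no arbitrage — every cycle loses value.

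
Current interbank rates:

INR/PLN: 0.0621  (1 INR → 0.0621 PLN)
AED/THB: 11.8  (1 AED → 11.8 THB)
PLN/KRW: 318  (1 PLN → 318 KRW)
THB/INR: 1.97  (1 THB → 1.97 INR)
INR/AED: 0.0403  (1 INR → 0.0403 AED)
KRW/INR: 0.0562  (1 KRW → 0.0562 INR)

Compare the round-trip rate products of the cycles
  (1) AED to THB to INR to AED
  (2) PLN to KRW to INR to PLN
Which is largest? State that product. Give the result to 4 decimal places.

(1) 11.8 × 1.97 × 0.0403 = 0.93681
(2) 318 × 0.0562 × 0.0621 = 1.10983
Highest is cycle (2) at 1.1098 (>1, arbitrage).

1.1098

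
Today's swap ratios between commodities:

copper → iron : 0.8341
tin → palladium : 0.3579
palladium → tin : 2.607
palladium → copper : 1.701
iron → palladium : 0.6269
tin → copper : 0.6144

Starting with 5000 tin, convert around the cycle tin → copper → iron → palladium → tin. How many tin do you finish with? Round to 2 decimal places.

5000 tin × 0.6144 = 3072 copper
3072 copper × 0.8341 = 2562.3552 iron
2562.3552 iron × 0.6269 = 1606.34047488 palladium
1606.34047488 palladium × 2.607 = 4187.72961801216 tin

4187.73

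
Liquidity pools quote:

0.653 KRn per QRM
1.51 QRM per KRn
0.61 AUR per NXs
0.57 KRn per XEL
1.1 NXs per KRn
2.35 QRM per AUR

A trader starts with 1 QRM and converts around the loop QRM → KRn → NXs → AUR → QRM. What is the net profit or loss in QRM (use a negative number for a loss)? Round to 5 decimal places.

0.02968

1 QRM × 0.653 = 0.653 KRn
0.653 KRn × 1.1 = 0.7183 NXs
0.7183 NXs × 0.61 = 0.438163 AUR
0.438163 AUR × 2.35 = 1.02968305 QRM
Net change: 1.02968305 − 1 = 0.02968305 QRM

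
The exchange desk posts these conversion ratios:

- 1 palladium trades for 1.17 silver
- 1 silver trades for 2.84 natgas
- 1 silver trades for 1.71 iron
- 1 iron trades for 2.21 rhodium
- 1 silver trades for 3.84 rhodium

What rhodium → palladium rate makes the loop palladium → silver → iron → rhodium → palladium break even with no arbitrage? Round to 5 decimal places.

Known legs of the cycle: 1.17 × 1.71 × 2.21 = 4.421547
For no arbitrage the full-cycle product must be 1, so the missing rate is 1 / 4.421547 ≈ 0.2261652.

0.22617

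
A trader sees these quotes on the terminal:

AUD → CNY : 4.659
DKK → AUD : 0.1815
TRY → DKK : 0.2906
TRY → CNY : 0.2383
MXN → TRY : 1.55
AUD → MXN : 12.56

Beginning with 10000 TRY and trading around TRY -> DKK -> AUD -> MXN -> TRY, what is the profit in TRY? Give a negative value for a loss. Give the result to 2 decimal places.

268.18

10000 TRY × 0.2906 = 2906 DKK
2906 DKK × 0.1815 = 527.439 AUD
527.439 AUD × 12.56 = 6624.63384 MXN
6624.63384 MXN × 1.55 = 10268.182452 TRY
Net change: 10268.182452 − 10000 = 268.182452 TRY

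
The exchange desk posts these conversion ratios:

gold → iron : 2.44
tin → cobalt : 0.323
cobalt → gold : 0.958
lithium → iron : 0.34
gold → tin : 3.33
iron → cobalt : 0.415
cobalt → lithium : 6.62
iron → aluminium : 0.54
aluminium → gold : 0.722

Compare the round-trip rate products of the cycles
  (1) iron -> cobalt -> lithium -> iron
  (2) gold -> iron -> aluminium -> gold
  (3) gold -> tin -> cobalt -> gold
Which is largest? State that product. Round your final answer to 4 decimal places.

1.0304

(1) 0.415 × 6.62 × 0.34 = 0.93408
(2) 2.44 × 0.54 × 0.722 = 0.95131
(3) 3.33 × 0.323 × 0.958 = 1.03042
Highest is cycle (3) at 1.0304 (>1, arbitrage).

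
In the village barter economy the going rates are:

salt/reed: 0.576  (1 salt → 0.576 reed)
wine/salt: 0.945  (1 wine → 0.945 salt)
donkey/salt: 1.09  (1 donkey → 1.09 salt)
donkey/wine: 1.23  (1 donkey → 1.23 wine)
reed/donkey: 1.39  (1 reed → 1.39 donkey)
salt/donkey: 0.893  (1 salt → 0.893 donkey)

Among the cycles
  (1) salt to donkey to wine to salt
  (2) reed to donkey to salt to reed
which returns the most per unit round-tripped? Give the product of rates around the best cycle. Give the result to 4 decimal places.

(1) 0.893 × 1.23 × 0.945 = 1.03798
(2) 1.39 × 1.09 × 0.576 = 0.87270
Highest is cycle (1) at 1.0380 (>1, arbitrage).

1.0380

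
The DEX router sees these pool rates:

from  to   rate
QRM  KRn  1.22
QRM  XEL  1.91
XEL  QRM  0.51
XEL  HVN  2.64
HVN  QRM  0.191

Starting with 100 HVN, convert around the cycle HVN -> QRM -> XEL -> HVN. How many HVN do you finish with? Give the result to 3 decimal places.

96.310

100 HVN × 0.191 = 19.1 QRM
19.1 QRM × 1.91 = 36.481 XEL
36.481 XEL × 2.64 = 96.30984 HVN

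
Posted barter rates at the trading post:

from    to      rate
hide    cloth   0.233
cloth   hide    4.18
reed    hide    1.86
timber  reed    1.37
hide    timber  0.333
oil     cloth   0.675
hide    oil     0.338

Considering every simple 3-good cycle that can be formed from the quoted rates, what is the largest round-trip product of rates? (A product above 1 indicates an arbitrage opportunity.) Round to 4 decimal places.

0.9537

hide→oil→cloth→hide: 0.338 × 0.675 × 4.18 = 0.95367
hide→timber→reed→hide: 0.333 × 1.37 × 1.86 = 0.84855
Maximum is hide→oil→cloth→hide at 0.9537; no arbitrage — every cycle loses value.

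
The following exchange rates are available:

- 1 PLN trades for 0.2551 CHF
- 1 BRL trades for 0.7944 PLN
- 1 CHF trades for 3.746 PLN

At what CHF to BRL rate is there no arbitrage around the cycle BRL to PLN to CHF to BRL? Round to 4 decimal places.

Known legs of the cycle: 0.7944 × 0.2551 = 0.20265144
For no arbitrage the full-cycle product must be 1, so the missing rate is 1 / 0.20265144 ≈ 4.934581.

4.9346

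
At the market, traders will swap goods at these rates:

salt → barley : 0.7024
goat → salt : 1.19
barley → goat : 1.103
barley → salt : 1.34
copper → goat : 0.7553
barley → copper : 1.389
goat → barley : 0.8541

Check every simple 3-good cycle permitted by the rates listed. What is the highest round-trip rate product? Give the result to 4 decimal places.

goat→salt→barley→goat: 1.19 × 0.7024 × 1.103 = 0.92195
goat→barley→copper→goat: 0.8541 × 1.389 × 0.7553 = 0.89605
Maximum is goat→salt→barley→goat at 0.9219; no arbitrage — every cycle loses value.

0.9219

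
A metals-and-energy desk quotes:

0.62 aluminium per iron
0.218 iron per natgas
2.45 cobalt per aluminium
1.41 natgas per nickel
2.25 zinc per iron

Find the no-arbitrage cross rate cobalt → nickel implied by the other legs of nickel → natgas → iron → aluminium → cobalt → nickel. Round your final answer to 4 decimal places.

Known legs of the cycle: 1.41 × 0.218 × 0.62 × 2.45 = 0.46691022
For no arbitrage the full-cycle product must be 1, so the missing rate is 1 / 0.46691022 ≈ 2.141739.

2.1417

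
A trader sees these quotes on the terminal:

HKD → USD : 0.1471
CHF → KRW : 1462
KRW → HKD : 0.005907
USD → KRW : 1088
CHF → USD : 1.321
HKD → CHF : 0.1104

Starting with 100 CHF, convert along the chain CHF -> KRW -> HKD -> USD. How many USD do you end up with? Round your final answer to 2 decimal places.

100 CHF × 1462 = 146200 KRW
146200 KRW × 0.005907 = 863.6034 HKD
863.6034 HKD × 0.1471 = 127.03606014 USD

127.04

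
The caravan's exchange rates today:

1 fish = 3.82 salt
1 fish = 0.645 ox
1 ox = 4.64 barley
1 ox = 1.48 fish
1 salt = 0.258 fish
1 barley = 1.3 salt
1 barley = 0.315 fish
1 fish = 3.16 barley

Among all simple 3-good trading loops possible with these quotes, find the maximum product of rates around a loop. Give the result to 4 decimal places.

1.0599

barley→salt→fish→barley: 1.3 × 0.258 × 3.16 = 1.05986
ox→barley→fish→ox: 4.64 × 0.315 × 0.645 = 0.94273
Maximum is barley→salt→fish→barley at 1.0599; arbitrage exists.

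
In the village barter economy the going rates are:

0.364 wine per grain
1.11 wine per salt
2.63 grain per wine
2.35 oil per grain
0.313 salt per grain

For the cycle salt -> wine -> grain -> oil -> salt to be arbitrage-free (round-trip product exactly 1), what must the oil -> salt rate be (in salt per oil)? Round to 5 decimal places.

Known legs of the cycle: 1.11 × 2.63 × 2.35 = 6.860355
For no arbitrage the full-cycle product must be 1, so the missing rate is 1 / 6.860355 ≈ 0.1457651.

0.14577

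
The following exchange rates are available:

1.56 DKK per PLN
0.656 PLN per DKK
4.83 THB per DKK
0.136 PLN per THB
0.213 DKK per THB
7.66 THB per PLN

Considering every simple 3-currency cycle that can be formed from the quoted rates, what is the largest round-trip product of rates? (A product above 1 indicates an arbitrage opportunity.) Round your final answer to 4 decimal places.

1.0703

DKK→PLN→THB→DKK: 0.656 × 7.66 × 0.213 = 1.07032
DKK→THB→PLN→DKK: 4.83 × 0.136 × 1.56 = 1.02473
Maximum is DKK→PLN→THB→DKK at 1.0703; arbitrage exists.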